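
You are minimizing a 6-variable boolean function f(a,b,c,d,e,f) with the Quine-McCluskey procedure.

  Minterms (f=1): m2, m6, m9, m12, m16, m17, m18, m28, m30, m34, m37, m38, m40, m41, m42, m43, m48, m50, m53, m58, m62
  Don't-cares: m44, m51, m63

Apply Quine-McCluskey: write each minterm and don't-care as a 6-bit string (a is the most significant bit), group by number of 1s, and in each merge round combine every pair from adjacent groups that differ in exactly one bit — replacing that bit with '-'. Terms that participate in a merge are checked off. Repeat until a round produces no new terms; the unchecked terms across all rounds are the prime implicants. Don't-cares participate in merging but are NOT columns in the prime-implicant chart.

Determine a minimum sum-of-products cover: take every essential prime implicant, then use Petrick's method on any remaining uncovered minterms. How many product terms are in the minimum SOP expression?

size-2^0 implicants → 000010(✓)  000110(✓)  001001(✓)  001100(✓)  010000(✓)  010001(✓)  010010(✓)  011100(✓)  011110(✓)  100010(✓)  100101(✓)  100110(✓)  101000(✓)  101001(✓)  101010(✓)  101011(✓)  101100(✓)  110000(✓)  110010(✓)  110011(✓)  110101(✓)  111010(✓)  111110(✓)  111111(✓)
size-2^1 implicants → -00010(✓)  -00110(✓)  -01001  -01100  -10000(✓)  -10010(✓)  -11110  0-0010(✓)  0-1100  000-10(✓)  0100-0(✓)  01000-  0111-0  1-0010(✓)  1-0101  1-1010(✓)  10-010(✓)  100-10(✓)  101-00  1010-0(✓)  1010-1(✓)  10100-(✓)  10101-(✓)  11-010(✓)  1100-0(✓)  11001-  111-10  11111-
size-2^2 implicants → --0010  -00-10  -100-0  1--010  1010--
Unchecked terms (primes): --0010, -00-10, -01001, -01100, -100-0, -11110, 0-1100, 01000-, 0111-0, 1--010, 1-0101, 101-00, 1010--, 11001-, 111-10, 11111-
Minterm coverage:
  m2 ⊆ --0010,-00-10
  m6 ⊆ -00-10 [E]
  m9 ⊆ -01001 [E]
  m12 ⊆ -01100,0-1100
  m16 ⊆ -100-0,01000-
  m17 ⊆ 01000- [E]
  m18 ⊆ --0010,-100-0
  m28 ⊆ 0-1100,0111-0
  m30 ⊆ -11110,0111-0
  m34 ⊆ --0010,-00-10,1--010
  m37 ⊆ 1-0101 [E]
  m38 ⊆ -00-10 [E]
  m40 ⊆ 101-00,1010--
  m41 ⊆ -01001,1010--
  m42 ⊆ 1--010,1010--
  m43 ⊆ 1010-- [E]
  m48 ⊆ -100-0 [E]
  m50 ⊆ --0010,-100-0,1--010,11001-
  m53 ⊆ 1-0101 [E]
  m58 ⊆ 1--010,111-10
  m62 ⊆ -11110,111-10,11111-
E = {-00-10, -01001, -100-0, 01000-, 1-0101, 1010--}
Petrick residual → -01100, 0111-0, 111-10
Cover = b'c'ef' + b'cd'e'f + b'cde'f' + bc'd'f' + a'bc'd'e' + a'bcdf' + ac'de'f + ab'cd' + abcef'  |cover|=9

9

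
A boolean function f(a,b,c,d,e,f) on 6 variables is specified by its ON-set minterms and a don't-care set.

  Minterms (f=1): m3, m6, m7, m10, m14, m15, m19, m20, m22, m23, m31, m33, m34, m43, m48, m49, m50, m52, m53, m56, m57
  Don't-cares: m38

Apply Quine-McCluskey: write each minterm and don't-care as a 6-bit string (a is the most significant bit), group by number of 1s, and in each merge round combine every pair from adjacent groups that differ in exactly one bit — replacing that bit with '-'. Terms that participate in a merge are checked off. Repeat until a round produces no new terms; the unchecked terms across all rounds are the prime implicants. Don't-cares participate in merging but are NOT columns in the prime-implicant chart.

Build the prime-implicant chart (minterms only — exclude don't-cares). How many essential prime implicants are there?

7

Round 0: 000011✓ 000110✓ 000111✓ 001010✓ 001110✓ 001111✓ 010011✓ 010100✓ 010110✓ 010111✓ 011111✓ 100001✓ 100010✓ 100110✓ 101011 110000✓ 110001✓ 110010✓ 110100✓ 110101✓ 111000✓ 111001✓
Round 1: -00110 -10100 0-0011✓ 0-0110✓ 0-0111✓ 0-1111✓ 00-110✓ 00-111✓ 000-11✓ 00011-✓ 001-10 00111-✓ 01-111✓ 010-11✓ 0101-0 01011-✓ 1-0001 1-0010 100-10 11-000✓ 11-001✓ 110-00✓ 110-01✓ 1100-0 11000-✓ 11010-✓ 11100-✓
Round 2: 0--111 0-0-11 0-011- 00-11- 11-00- 110-0-
PIs = {-00110, -10100, 0--111, 0-0-11, 0-011-, 00-11-, 001-10, 0101-0, 1-0001, 1-0010, 100-10, 101011, 11-00-, 110-0-, 1100-0}
Coverage chart:
  m3: 0-0-11 ←essential
  m6: -00110,0-011-,00-11-
  m7: 0--111,0-0-11,0-011-,00-11-
  m10: 001-10 ←essential
  m14: 00-11-,001-10
  m15: 0--111,00-11-
  m19: 0-0-11 ←essential
  m20: -10100,0101-0
  m22: 0-011-,0101-0
  m23: 0--111,0-0-11,0-011-
  m31: 0--111 ←essential
  m33: 1-0001 ←essential
  m34: 1-0010,100-10
  m43: 101011 ←essential
  m48: 11-00-,110-0-,1100-0
  m49: 1-0001,11-00-,110-0-
  m50: 1-0010,1100-0
  m52: -10100,110-0-
  m53: 110-0- ←essential
  m56: 11-00- ←essential
  m57: 11-00- ←essential
Essential: 0--111, 0-0-11, 001-10, 1-0001, 101011, 11-00-, 110-0-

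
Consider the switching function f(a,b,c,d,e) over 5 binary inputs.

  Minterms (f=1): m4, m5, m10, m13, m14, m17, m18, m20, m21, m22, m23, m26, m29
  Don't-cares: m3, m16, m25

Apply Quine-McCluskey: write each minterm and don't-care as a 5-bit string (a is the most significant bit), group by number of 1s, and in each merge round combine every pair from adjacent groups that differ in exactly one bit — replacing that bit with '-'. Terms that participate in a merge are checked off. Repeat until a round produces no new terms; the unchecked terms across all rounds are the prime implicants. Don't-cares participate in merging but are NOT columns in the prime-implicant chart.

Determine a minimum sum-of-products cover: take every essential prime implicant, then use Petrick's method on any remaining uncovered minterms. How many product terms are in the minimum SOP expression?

Round 0: 00011 00100✓ 00101✓ 01010✓ 01101✓ 01110✓ 10000✓ 10001✓ 10010✓ 10100✓ 10101✓ 10110✓ 10111✓ 11001✓ 11010✓ 11101✓
Round 1: -0100✓ -0101✓ -1010 -1101✓ 0-101✓ 0010-✓ 01-10 1-001✓ 1-010 1-101✓ 10-00✓ 10-01✓ 10-10✓ 100-0✓ 1000-✓ 101-0✓ 101-1✓ 1010-✓ 1011-✓ 11-01✓
Round 2: --101 -010- 1--01 10--0 10-0- 101--
PIs = {--101, -010-, -1010, 00011, 01-10, 1--01, 1-010, 10--0, 10-0-, 101--}
Coverage chart:
  m4: -010- ←essential
  m5: --101,-010-
  m10: -1010,01-10
  m13: --101 ←essential
  m14: 01-10 ←essential
  m17: 1--01,10-0-
  m18: 1-010,10--0
  m20: -010-,10--0,10-0-,101--
  m21: --101,-010-,1--01,10-0-,101--
  m22: 10--0,101--
  m23: 101-- ←essential
  m26: -1010,1-010
  m29: --101,1--01
Essential: --101, -010-, 01-10, 101--
Petrick residual → 1--01, 1-010
Min cover (6 terms): cd'e + b'cd' + a'bde' + ad'e + ac'de' + ab'c

6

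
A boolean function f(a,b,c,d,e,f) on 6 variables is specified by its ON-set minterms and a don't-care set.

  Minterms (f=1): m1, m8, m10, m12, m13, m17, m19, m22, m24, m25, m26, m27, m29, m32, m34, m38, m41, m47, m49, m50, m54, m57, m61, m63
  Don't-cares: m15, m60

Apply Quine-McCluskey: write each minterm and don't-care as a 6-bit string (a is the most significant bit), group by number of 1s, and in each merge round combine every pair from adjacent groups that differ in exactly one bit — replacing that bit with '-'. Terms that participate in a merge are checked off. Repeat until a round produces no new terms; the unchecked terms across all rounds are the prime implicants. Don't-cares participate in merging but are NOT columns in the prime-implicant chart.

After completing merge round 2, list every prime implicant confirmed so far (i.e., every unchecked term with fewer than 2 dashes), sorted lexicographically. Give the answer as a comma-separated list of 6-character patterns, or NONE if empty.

[col 0] 000001*, 001000*, 001010*, 001100*, 001101*, 001111*, 010001*, 010011*, 010110*, 011000*, 011001*, 011010*, 011011*, 011101*, 100000*, 100010*, 100110*, 101001*, 101111*, 110001*, 110010*, 110110*, 111001*, 111100*, 111101*, 111111*
[col 1] -01111, -10001*, -10110, -11001*, -11101*, 0-0001, 0-1000*, 0-1010*, 0-1101, 001-00, 0010-0*, 0011-1, 00110-, 01-001*, 01-011*, 0100-1*, 011-01*, 0110-0*, 0110-1*, 01100-*, 01101-*, 1-0010*, 1-0110*, 1-1001, 1-1111, 100-10*, 1000-0, 11-001*, 110-10*, 111-01*, 1111-1, 11110-
[col 2] -1-001, -11-01, 0-10-0, 01-0-1, 0110--, 1-0-10
Prime implicants: -01111, -1-001, -10110, -11-01, 0-0001, 0-10-0, 0-1101, 001-00, 0011-1, 00110-, 01-0-1, 0110--, 1-0-10, 1-1001, 1-1111, 1000-0, 1111-1, 11110-

-01111, -10110, 0-0001, 0-1101, 001-00, 0011-1, 00110-, 1-1001, 1-1111, 1000-0, 1111-1, 11110-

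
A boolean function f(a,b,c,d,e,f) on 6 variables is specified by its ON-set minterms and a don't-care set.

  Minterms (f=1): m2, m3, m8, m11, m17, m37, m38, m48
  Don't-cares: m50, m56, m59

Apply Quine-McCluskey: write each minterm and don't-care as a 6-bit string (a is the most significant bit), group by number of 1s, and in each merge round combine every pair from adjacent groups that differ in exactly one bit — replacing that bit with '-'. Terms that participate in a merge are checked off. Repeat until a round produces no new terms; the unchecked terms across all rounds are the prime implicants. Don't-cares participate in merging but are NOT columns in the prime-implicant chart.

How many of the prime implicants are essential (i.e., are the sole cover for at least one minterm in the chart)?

6

[col 0] 000010*, 000011*, 001000, 001011*, 010001, 100101, 100110, 110000*, 110010*, 111000*, 111011
[col 1] 00-011, 00001-, 11-000, 1100-0
Prime implicants: 00-011, 00001-, 001000, 010001, 100101, 100110, 11-000, 1100-0, 111011
PI chart (minterm → PIs covering it):
  2 | 00001-  (sole → essential)
  3 | 00-011,00001-
  8 | 001000  (sole → essential)
  11 | 00-011  (sole → essential)
  17 | 010001  (sole → essential)
  37 | 100101  (sole → essential)
  38 | 100110  (sole → essential)
  48 | 11-000,1100-0
Essential prime implicants: 00-011, 00001-, 001000, 010001, 100101, 100110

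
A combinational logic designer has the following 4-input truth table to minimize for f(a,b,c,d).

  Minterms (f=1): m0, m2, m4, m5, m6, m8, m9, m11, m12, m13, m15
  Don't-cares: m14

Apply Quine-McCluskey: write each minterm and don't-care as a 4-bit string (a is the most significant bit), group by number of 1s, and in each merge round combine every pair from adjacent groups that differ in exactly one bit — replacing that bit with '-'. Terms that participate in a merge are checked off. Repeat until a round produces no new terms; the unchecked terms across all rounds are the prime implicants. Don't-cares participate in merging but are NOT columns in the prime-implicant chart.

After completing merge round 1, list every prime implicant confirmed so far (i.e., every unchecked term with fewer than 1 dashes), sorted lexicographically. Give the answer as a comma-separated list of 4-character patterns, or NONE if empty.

[col 0] 0000*, 0010*, 0100*, 0101*, 0110*, 1000*, 1001*, 1011*, 1100*, 1101*, 1110*, 1111*
[col 1] -000*, -100*, -101*, -110*, 0-00*, 0-10*, 00-0*, 01-0*, 010-*, 1-00*, 1-01*, 1-11*, 10-1*, 100-*, 11-0*, 11-1*, 110-*, 111-*
[col 2] --00, -1-0, -10-, 0--0, 1--1, 1-0-, 11--
Prime implicants: --00, -1-0, -10-, 0--0, 1--1, 1-0-, 11--

NONE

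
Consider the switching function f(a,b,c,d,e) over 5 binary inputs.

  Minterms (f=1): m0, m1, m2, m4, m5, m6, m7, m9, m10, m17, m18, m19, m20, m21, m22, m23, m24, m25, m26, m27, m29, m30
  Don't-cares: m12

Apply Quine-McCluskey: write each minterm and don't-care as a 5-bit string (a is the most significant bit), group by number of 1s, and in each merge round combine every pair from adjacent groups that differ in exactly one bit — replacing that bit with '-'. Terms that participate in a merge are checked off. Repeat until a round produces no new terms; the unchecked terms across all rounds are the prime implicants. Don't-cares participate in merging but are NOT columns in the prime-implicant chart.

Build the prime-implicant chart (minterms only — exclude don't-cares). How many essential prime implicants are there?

6

Round 0: 00000✓ 00001✓ 00010✓ 00100✓ 00101✓ 00110✓ 00111✓ 01001✓ 01010✓ 01100✓ 10001✓ 10010✓ 10011✓ 10100✓ 10101✓ 10110✓ 10111✓ 11000✓ 11001✓ 11010✓ 11011✓ 11101✓ 11110✓
Round 1: -0001✓ -0010✓ -0100✓ -0101✓ -0110✓ -0111✓ -1001✓ -1010✓ 0-001✓ 0-010✓ 0-100 00-00✓ 00-01✓ 00-10✓ 000-0✓ 0000-✓ 001-0✓ 001-1✓ 0010-✓ 0011-✓ 1-001✓ 1-010✓ 1-011✓ 1-101✓ 1-110✓ 10-01✓ 10-10✓ 10-11✓ 100-1✓ 1001-✓ 101-0✓ 101-1✓ 1010-✓ 1011-✓ 11-01✓ 11-10✓ 110-0✓ 110-1✓ 1100-✓ 1101-✓
Round 2: --001 --010 -0-01 -0-10 -01-0✓ -01-1✓ -010-✓ -011-✓ 00--0 00-0- 001--✓ 1--01 1--10 1-0-1 1-01- 10--1 10-1- 101--✓ 110--
Round 3: -01--
PIs = {--001, --010, -0-01, -0-10, -01--, 0-100, 00--0, 00-0-, 1--01, 1--10, 1-0-1, 1-01-, 10--1, 10-1-, 110--}
Coverage chart:
  m0: 00--0,00-0-
  m1: --001,-0-01,00-0-
  m2: --010,-0-10,00--0
  m4: -01--,0-100,00--0,00-0-
  m5: -0-01,-01--,00-0-
  m6: -0-10,-01--,00--0
  m7: -01-- ←essential
  m9: --001 ←essential
  m10: --010 ←essential
  m17: --001,-0-01,1--01,1-0-1,10--1
  m18: --010,-0-10,1--10,1-01-,10-1-
  m19: 1-0-1,1-01-,10--1,10-1-
  m20: -01-- ←essential
  m21: -0-01,-01--,1--01,10--1
  m22: -0-10,-01--,1--10,10-1-
  m23: -01--,10--1,10-1-
  m24: 110-- ←essential
  m25: --001,1--01,1-0-1,110--
  m26: --010,1--10,1-01-,110--
  m27: 1-0-1,1-01-,110--
  m29: 1--01 ←essential
  m30: 1--10 ←essential
Essential: --001, --010, -01--, 1--01, 1--10, 110--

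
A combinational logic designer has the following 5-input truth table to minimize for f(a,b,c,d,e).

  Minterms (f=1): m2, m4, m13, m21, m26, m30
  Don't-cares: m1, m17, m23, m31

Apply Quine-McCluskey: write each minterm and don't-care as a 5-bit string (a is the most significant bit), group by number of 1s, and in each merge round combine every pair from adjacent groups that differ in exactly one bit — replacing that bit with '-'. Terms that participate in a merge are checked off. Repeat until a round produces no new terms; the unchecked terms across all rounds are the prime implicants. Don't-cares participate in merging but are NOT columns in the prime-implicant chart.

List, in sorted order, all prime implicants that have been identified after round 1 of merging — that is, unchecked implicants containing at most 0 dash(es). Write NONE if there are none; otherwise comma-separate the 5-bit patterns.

00010, 00100, 01101

size-2^0 implicants → 00001(✓)  00010  00100  01101  10001(✓)  10101(✓)  10111(✓)  11010(✓)  11110(✓)  11111(✓)
size-2^1 implicants → -0001  1-111  10-01  101-1  11-10  1111-
Unchecked terms (primes): -0001, 00010, 00100, 01101, 1-111, 10-01, 101-1, 11-10, 1111-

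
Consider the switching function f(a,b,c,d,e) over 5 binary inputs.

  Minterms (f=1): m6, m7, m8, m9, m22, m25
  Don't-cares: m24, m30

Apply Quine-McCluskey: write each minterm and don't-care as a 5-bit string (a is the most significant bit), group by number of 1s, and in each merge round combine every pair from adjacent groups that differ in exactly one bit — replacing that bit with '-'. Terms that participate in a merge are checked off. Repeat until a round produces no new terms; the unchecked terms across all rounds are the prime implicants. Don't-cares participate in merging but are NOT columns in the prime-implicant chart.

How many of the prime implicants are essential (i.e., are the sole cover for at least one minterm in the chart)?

size-2^0 implicants → 00110(✓)  00111(✓)  01000(✓)  01001(✓)  10110(✓)  11000(✓)  11001(✓)  11110(✓)
size-2^1 implicants → -0110  -1000(✓)  -1001(✓)  0011-  0100-(✓)  1-110  1100-(✓)
size-2^2 implicants → -100-
Unchecked terms (primes): -0110, -100-, 0011-, 1-110
Minterm coverage:
  m6 ⊆ -0110,0011-
  m7 ⊆ 0011- [E]
  m8 ⊆ -100- [E]
  m9 ⊆ -100- [E]
  m22 ⊆ -0110,1-110
  m25 ⊆ -100- [E]
E = {-100-, 0011-}

2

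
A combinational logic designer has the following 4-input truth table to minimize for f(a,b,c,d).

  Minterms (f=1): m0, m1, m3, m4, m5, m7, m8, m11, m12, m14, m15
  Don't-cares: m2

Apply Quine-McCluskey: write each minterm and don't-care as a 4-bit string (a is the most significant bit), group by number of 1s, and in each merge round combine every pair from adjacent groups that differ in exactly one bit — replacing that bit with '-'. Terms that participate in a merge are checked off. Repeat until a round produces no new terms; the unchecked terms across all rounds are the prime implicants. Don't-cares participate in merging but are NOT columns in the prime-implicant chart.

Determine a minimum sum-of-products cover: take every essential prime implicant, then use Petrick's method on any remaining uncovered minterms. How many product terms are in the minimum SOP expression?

Round 0: 0000✓ 0001✓ 0010✓ 0011✓ 0100✓ 0101✓ 0111✓ 1000✓ 1011✓ 1100✓ 1110✓ 1111✓
Round 1: -000✓ -011✓ -100✓ -111✓ 0-00✓ 0-01✓ 0-11✓ 00-0✓ 00-1✓ 000-✓ 001-✓ 01-1✓ 010-✓ 1-00✓ 1-11✓ 11-0 111-
Round 2: --00 --11 0--1 0-0- 00--
PIs = {--00, --11, 0--1, 0-0-, 00--, 11-0, 111-}
Coverage chart:
  m0: --00,0-0-,00--
  m1: 0--1,0-0-,00--
  m3: --11,0--1,00--
  m4: --00,0-0-
  m5: 0--1,0-0-
  m7: --11,0--1
  m8: --00 ←essential
  m11: --11 ←essential
  m12: --00,11-0
  m14: 11-0,111-
  m15: --11,111-
Essential: --00, --11
Petrick residual → 0--1, 11-0
Min cover (4 terms): c'd' + cd + a'd + abd'

4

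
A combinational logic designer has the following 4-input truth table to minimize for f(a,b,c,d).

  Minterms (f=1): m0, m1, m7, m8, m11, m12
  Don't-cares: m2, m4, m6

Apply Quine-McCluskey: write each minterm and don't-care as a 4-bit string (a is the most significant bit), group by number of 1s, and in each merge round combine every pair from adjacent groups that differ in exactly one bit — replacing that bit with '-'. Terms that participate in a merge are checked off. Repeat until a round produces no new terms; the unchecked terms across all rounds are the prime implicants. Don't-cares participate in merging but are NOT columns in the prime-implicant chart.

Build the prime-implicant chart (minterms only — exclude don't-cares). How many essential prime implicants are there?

4

Round 0: 0000✓ 0001✓ 0010✓ 0100✓ 0110✓ 0111✓ 1000✓ 1011 1100✓
Round 1: -000✓ -100✓ 0-00✓ 0-10✓ 00-0✓ 000- 01-0✓ 011- 1-00✓
Round 2: --00 0--0
PIs = {--00, 0--0, 000-, 011-, 1011}
Coverage chart:
  m0: --00,0--0,000-
  m1: 000- ←essential
  m7: 011- ←essential
  m8: --00 ←essential
  m11: 1011 ←essential
  m12: --00 ←essential
Essential: --00, 000-, 011-, 1011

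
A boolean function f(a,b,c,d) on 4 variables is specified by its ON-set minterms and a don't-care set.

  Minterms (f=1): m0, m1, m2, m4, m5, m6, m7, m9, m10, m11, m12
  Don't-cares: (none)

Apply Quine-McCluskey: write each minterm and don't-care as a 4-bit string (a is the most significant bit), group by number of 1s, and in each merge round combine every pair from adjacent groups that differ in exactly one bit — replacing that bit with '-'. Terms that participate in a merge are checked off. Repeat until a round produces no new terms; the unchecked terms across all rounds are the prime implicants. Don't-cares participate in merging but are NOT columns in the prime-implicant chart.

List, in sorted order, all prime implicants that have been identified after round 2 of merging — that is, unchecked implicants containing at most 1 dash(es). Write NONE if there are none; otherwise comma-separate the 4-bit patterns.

-001, -010, -100, 10-1, 101-

Round 0: 0000✓ 0001✓ 0010✓ 0100✓ 0101✓ 0110✓ 0111✓ 1001✓ 1010✓ 1011✓ 1100✓
Round 1: -001 -010 -100 0-00✓ 0-01✓ 0-10✓ 00-0✓ 000-✓ 01-0✓ 01-1✓ 010-✓ 011-✓ 10-1 101-
Round 2: 0--0 0-0- 01--
PIs = {-001, -010, -100, 0--0, 0-0-, 01--, 10-1, 101-}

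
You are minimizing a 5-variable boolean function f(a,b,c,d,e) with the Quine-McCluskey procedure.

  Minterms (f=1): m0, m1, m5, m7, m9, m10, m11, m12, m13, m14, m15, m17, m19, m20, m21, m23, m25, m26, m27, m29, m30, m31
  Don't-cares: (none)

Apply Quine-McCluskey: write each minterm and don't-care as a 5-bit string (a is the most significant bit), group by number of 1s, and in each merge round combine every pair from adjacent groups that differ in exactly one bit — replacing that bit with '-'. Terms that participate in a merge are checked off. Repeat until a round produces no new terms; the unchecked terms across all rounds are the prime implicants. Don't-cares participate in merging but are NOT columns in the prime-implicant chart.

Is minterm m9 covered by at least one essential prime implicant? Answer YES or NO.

[col 0] 00000*, 00001*, 00101*, 00111*, 01001*, 01010*, 01011*, 01100*, 01101*, 01110*, 01111*, 10001*, 10011*, 10100*, 10101*, 10111*, 11001*, 11010*, 11011*, 11101*, 11110*, 11111*
[col 1] -0001*, -0101*, -0111*, -1001*, -1010*, -1011*, -1101*, -1110*, -1111*, 0-001*, 0-101*, 0-111*, 00-01*, 0000-, 001-1*, 01-01*, 01-10*, 01-11*, 010-1*, 0101-*, 011-0*, 011-1*, 0110-*, 0111-*, 1-001*, 1-011*, 1-101*, 1-111*, 10-01*, 10-11*, 100-1*, 101-1*, 1010-, 11-01*, 11-10*, 11-11*, 110-1*, 1101-*, 111-1*, 1111-*
[col 2] --001*, --101*, --111*, -0-01*, -01-1*, -1-01*, -1-10*, -1-11*, -10-1*, -101-*, -11-1*, -111-*, 0--01*, 0-1-1*, 01--1*, 01-1-*, 011--, 1--01*, 1--11*, 1-0-1*, 1-1-1*, 10--1*, 11--1*, 11-1-*
[col 3] ---01, --1-1, -1--1, -1-1-, 1---1
Prime implicants: ---01, --1-1, -1--1, -1-1-, 0000-, 011--, 1---1, 1010-
PI chart (minterm → PIs covering it):
  0 | 0000-  (sole → essential)
  1 | ---01,0000-
  5 | ---01,--1-1
  7 | --1-1  (sole → essential)
  9 | ---01,-1--1
  10 | -1-1-  (sole → essential)
  11 | -1--1,-1-1-
  12 | 011--  (sole → essential)
  13 | ---01,--1-1,-1--1,011--
  14 | -1-1-,011--
  15 | --1-1,-1--1,-1-1-,011--
  17 | ---01,1---1
  19 | 1---1  (sole → essential)
  20 | 1010-  (sole → essential)
  21 | ---01,--1-1,1---1,1010-
  23 | --1-1,1---1
  25 | ---01,-1--1,1---1
  26 | -1-1-  (sole → essential)
  27 | -1--1,-1-1-,1---1
  29 | ---01,--1-1,-1--1,1---1
  30 | -1-1-  (sole → essential)
  31 | --1-1,-1--1,-1-1-,1---1
Essential prime implicants: --1-1, -1-1-, 0000-, 011--, 1---1, 1010-

NO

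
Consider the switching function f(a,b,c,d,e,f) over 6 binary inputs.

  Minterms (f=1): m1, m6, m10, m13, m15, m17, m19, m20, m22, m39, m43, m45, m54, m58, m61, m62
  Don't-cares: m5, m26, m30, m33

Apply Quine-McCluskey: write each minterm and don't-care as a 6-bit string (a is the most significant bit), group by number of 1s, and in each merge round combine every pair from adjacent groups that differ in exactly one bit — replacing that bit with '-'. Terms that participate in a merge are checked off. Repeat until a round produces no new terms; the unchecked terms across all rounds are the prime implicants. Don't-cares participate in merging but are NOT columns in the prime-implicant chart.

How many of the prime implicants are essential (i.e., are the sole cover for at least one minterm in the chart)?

10

[col 0] 000001*, 000101*, 000110*, 001010*, 001101*, 001111*, 010001*, 010011*, 010100*, 010110*, 011010*, 011110*, 100001*, 100111, 101011, 101101*, 110110*, 111010*, 111101*, 111110*
[col 1] -00001, -01101, -10110*, -11010*, -11110*, 0-0001, 0-0110, 0-1010, 00-101, 000-01, 0011-1, 01-110*, 0100-1, 0101-0, 011-10*, 1-1101, 11-110*, 111-10*
[col 2] -1-110, -11-10
Prime implicants: -00001, -01101, -1-110, -11-10, 0-0001, 0-0110, 0-1010, 00-101, 000-01, 0011-1, 0100-1, 0101-0, 1-1101, 100111, 101011
PI chart (minterm → PIs covering it):
  1 | -00001,0-0001,000-01
  6 | 0-0110  (sole → essential)
  10 | 0-1010  (sole → essential)
  13 | -01101,00-101,0011-1
  15 | 0011-1  (sole → essential)
  17 | 0-0001,0100-1
  19 | 0100-1  (sole → essential)
  20 | 0101-0  (sole → essential)
  22 | -1-110,0-0110,0101-0
  39 | 100111  (sole → essential)
  43 | 101011  (sole → essential)
  45 | -01101,1-1101
  54 | -1-110  (sole → essential)
  58 | -11-10  (sole → essential)
  61 | 1-1101  (sole → essential)
  62 | -1-110,-11-10
Essential prime implicants: -1-110, -11-10, 0-0110, 0-1010, 0011-1, 0100-1, 0101-0, 1-1101, 100111, 101011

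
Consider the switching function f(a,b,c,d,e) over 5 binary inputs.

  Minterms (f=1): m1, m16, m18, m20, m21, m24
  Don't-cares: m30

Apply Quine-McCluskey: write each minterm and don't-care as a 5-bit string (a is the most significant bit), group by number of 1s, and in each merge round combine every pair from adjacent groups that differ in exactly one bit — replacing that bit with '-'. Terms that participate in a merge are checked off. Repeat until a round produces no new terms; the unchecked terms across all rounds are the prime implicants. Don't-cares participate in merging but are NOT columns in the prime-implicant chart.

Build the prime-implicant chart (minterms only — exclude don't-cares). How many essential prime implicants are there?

size-2^0 implicants → 00001  10000(✓)  10010(✓)  10100(✓)  10101(✓)  11000(✓)  11110
size-2^1 implicants → 1-000  10-00  100-0  1010-
Unchecked terms (primes): 00001, 1-000, 10-00, 100-0, 1010-, 11110
Minterm coverage:
  m1 ⊆ 00001 [E]
  m16 ⊆ 1-000,10-00,100-0
  m18 ⊆ 100-0 [E]
  m20 ⊆ 10-00,1010-
  m21 ⊆ 1010- [E]
  m24 ⊆ 1-000 [E]
E = {00001, 1-000, 100-0, 1010-}

4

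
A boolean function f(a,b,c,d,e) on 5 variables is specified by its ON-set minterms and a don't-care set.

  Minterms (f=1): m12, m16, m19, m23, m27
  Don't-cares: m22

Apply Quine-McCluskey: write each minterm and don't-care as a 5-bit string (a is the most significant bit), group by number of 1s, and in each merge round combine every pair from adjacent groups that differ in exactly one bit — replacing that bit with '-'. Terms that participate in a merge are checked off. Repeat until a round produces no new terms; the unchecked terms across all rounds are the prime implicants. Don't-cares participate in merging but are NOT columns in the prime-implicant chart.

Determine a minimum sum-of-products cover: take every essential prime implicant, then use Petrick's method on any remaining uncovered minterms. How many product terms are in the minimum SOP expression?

4

size-2^0 implicants → 01100  10000  10011(✓)  10110(✓)  10111(✓)  11011(✓)
size-2^1 implicants → 1-011  10-11  1011-
Unchecked terms (primes): 01100, 1-011, 10-11, 10000, 1011-
Minterm coverage:
  m12 ⊆ 01100 [E]
  m16 ⊆ 10000 [E]
  m19 ⊆ 1-011,10-11
  m23 ⊆ 10-11,1011-
  m27 ⊆ 1-011 [E]
E = {01100, 1-011, 10000}
Petrick residual → 10-11
Cover = a'bcd'e' + ac'de + ab'de + ab'c'd'e'  |cover|=4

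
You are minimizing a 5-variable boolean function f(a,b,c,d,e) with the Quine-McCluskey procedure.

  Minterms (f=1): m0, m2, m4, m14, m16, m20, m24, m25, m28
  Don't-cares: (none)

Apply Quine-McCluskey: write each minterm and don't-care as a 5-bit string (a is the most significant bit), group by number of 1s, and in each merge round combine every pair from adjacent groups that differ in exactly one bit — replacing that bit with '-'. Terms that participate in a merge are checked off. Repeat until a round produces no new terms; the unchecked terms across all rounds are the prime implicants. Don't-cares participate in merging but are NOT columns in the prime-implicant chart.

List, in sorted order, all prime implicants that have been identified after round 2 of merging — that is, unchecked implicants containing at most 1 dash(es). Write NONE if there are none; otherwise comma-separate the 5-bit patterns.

000-0, 01110, 1100-

size-2^0 implicants → 00000(✓)  00010(✓)  00100(✓)  01110  10000(✓)  10100(✓)  11000(✓)  11001(✓)  11100(✓)
size-2^1 implicants → -0000(✓)  -0100(✓)  00-00(✓)  000-0  1-000(✓)  1-100(✓)  10-00(✓)  11-00(✓)  1100-
size-2^2 implicants → -0-00  1--00
Unchecked terms (primes): -0-00, 000-0, 01110, 1--00, 1100-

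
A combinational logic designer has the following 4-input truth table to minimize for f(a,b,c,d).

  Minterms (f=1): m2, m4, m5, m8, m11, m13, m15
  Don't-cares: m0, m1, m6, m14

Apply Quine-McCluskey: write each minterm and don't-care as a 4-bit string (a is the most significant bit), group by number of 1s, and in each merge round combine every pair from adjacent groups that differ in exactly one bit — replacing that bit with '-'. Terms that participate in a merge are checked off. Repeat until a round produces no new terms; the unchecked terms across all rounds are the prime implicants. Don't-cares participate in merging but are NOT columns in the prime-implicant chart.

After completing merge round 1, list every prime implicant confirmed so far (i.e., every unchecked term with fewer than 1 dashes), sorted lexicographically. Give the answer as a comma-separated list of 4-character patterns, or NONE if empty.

size-2^0 implicants → 0000(✓)  0001(✓)  0010(✓)  0100(✓)  0101(✓)  0110(✓)  1000(✓)  1011(✓)  1101(✓)  1110(✓)  1111(✓)
size-2^1 implicants → -000  -101  -110  0-00(✓)  0-01(✓)  0-10(✓)  00-0(✓)  000-(✓)  01-0(✓)  010-(✓)  1-11  11-1  111-
size-2^2 implicants → 0--0  0-0-
Unchecked terms (primes): -000, -101, -110, 0--0, 0-0-, 1-11, 11-1, 111-

NONE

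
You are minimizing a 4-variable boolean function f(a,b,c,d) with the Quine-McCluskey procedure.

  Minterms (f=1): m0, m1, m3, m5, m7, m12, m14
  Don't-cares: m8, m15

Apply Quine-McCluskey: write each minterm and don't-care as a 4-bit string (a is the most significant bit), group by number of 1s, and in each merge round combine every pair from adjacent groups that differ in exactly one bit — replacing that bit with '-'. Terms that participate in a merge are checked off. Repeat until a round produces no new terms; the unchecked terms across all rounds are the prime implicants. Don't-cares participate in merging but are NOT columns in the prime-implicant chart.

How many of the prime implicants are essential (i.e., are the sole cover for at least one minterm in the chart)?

Round 0: 0000✓ 0001✓ 0011✓ 0101✓ 0111✓ 1000✓ 1100✓ 1110✓ 1111✓
Round 1: -000 -111 0-01✓ 0-11✓ 00-1✓ 000- 01-1✓ 1-00 11-0 111-
Round 2: 0--1
PIs = {-000, -111, 0--1, 000-, 1-00, 11-0, 111-}
Coverage chart:
  m0: -000,000-
  m1: 0--1,000-
  m3: 0--1 ←essential
  m5: 0--1 ←essential
  m7: -111,0--1
  m12: 1-00,11-0
  m14: 11-0,111-
Essential: 0--1

1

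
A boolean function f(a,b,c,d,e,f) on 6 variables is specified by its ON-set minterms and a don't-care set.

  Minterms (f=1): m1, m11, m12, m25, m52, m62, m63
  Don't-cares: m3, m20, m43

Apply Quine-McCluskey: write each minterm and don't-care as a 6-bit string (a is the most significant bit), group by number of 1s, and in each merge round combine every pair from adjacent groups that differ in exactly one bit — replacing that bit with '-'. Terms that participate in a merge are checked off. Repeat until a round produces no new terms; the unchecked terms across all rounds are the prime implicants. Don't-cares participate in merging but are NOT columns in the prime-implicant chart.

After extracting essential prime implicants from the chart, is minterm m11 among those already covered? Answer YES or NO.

[col 0] 000001*, 000011*, 001011*, 001100, 010100*, 011001, 101011*, 110100*, 111110*, 111111*
[col 1] -01011, -10100, 00-011, 0000-1, 11111-
Prime implicants: -01011, -10100, 00-011, 0000-1, 001100, 011001, 11111-
PI chart (minterm → PIs covering it):
  1 | 0000-1  (sole → essential)
  11 | -01011,00-011
  12 | 001100  (sole → essential)
  25 | 011001  (sole → essential)
  52 | -10100  (sole → essential)
  62 | 11111-  (sole → essential)
  63 | 11111-  (sole → essential)
Essential prime implicants: -10100, 0000-1, 001100, 011001, 11111-

NO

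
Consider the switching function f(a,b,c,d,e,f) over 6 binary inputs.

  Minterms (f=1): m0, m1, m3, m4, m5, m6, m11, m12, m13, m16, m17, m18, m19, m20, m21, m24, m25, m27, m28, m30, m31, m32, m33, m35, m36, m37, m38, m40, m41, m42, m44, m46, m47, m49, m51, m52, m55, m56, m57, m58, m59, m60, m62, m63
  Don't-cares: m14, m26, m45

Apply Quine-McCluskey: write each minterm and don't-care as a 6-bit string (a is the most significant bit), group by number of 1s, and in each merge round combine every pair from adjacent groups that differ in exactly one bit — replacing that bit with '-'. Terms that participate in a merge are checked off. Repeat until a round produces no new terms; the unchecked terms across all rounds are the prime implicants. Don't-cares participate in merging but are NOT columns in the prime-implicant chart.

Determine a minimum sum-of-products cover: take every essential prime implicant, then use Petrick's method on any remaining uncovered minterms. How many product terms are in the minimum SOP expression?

13

size-2^0 implicants → 000000(✓)  000001(✓)  000011(✓)  000100(✓)  000101(✓)  000110(✓)  001011(✓)  001100(✓)  001101(✓)  001110(✓)  010000(✓)  010001(✓)  010010(✓)  010011(✓)  010100(✓)  010101(✓)  011000(✓)  011001(✓)  011010(✓)  011011(✓)  011100(✓)  011110(✓)  011111(✓)  100000(✓)  100001(✓)  100011(✓)  100100(✓)  100101(✓)  100110(✓)  101000(✓)  101001(✓)  101010(✓)  101100(✓)  101101(✓)  101110(✓)  101111(✓)  110001(✓)  110011(✓)  110100(✓)  110111(✓)  111000(✓)  111001(✓)  111010(✓)  111011(✓)  111100(✓)  111110(✓)  111111(✓)
size-2^1 implicants → -00000(✓)  -00001(✓)  -00011(✓)  -00100(✓)  -00101(✓)  -00110(✓)  -01100(✓)  -01101(✓)  -01110(✓)  -10001(✓)  -10011(✓)  -10100(✓)  -11000(✓)  -11001(✓)  -11010(✓)  -11011(✓)  -11100(✓)  -11110(✓)  -11111(✓)  0-0000(✓)  0-0001(✓)  0-0011(✓)  0-0100(✓)  0-0101(✓)  0-1011(✓)  0-1100(✓)  0-1110(✓)  00-011(✓)  00-100(✓)  00-101(✓)  00-110(✓)  000-00(✓)  000-01(✓)  0000-1(✓)  00000-(✓)  0001-0(✓)  00010-(✓)  0011-0(✓)  00110-(✓)  01-000(✓)  01-001(✓)  01-010(✓)  01-011(✓)  01-100(✓)  010-00(✓)  010-01(✓)  0100-0(✓)  0100-1(✓)  01000-(✓)  01001-(✓)  01010-(✓)  011-00(✓)  011-10(✓)  011-11(✓)  0110-0(✓)  0110-1(✓)  01100-(✓)  01101-(✓)  0111-0(✓)  01111-(✓)  1-0001(✓)  1-0011(✓)  1-0100(✓)  1-1000(✓)  1-1001(✓)  1-1010(✓)  1-1100(✓)  1-1110(✓)  1-1111(✓)  10-000(✓)  10-001(✓)  10-100(✓)  10-101(✓)  10-110(✓)  100-00(✓)  100-01(✓)  1000-1(✓)  10000-(✓)  1001-0(✓)  10010-(✓)  101-00(✓)  101-01(✓)  101-10(✓)  1010-0(✓)  10100-(✓)  1011-0(✓)  1011-1(✓)  10110-(✓)  10111-(✓)  11-001(✓)  11-011(✓)  11-100(✓)  11-111(✓)  110-11(✓)  1100-1(✓)  111-00(✓)  111-10(✓)  111-11(✓)  1110-0(✓)  1110-1(✓)  11100-(✓)  11101-(✓)  1111-0(✓)  11111-(✓)
size-2^2 implicants → --0001(✓)  --0011(✓)  --0100(✓)  --1100(✓)  --1110(✓)  -0-100(✓)  -0-101(✓)  -0-110(✓)  -00-00(✓)  -00-01(✓)  -000-1(✓)  -0000-(✓)  -001-0(✓)  -0010-(✓)  -011-0(✓)  -0110-(✓)  -1-001(✓)  -1-011(✓)  -1-100(✓)  -100-1(✓)  -11-00(✓)  -11-10(✓)  -11-11(✓)  -110-0(✓)  -110-1(✓)  -1100-(✓)  -1101-(✓)  -111-0(✓)  -1111-(✓)  0--011  0--100(✓)  0-0-00(✓)  0-0-01(✓)  0-00-1(✓)  0-000-(✓)  0-010-(✓)  0-11-0(✓)  00-1-0(✓)  00-10-(✓)  000-0-(✓)  01--00  01-0-0(✓)  01-0-1(✓)  01-00-(✓)  01-01-(✓)  010-0-(✓)  0100--(✓)  011--0(✓)  011-1-(✓)  0110--(✓)  1--001  1--100(✓)  1-00-1(✓)  1-1-00(✓)  1-1-10(✓)  1-10-0(✓)  1-100-  1-11-0(✓)  1-111-  10--00(✓)  10--01(✓)  10-00-(✓)  10-1-0(✓)  10-10-(✓)  100-0-(✓)  101--0(✓)  101-0-(✓)  1011--  11--11  11-0-1(✓)  111--0(✓)  111-1-(✓)  1110--(✓)
size-2^3 implicants → ---100  --00-1  --11-0  -0-1-0  -0-10-  -00-0-  -1-0-1  -11--0  -11-1-  -110--  0-0-0-  01-0--  1-1--0  10--0-
Unchecked terms (primes): ---100, --00-1, --11-0, -0-1-0, -0-10-, -00-0-, -1-0-1, -11--0, -11-1-, -110--, 0--011, 0-0-0-, 01--00, 01-0--, 1--001, 1-1--0, 1-100-, 1-111-, 10--0-, 1011--, 11--11
Minterm coverage:
  m0 ⊆ -00-0-,0-0-0-
  m1 ⊆ --00-1,-00-0-,0-0-0-
  m3 ⊆ --00-1,0--011
  m4 ⊆ ---100,-0-1-0,-0-10-,-00-0-,0-0-0-
  m5 ⊆ -0-10-,-00-0-,0-0-0-
  m6 ⊆ -0-1-0 [E]
  m11 ⊆ 0--011 [E]
  m12 ⊆ ---100,--11-0,-0-1-0,-0-10-
  m13 ⊆ -0-10- [E]
  m16 ⊆ 0-0-0-,01--00,01-0--
  m17 ⊆ --00-1,-1-0-1,0-0-0-,01-0--
  m18 ⊆ 01-0-- [E]
  m19 ⊆ --00-1,-1-0-1,0--011,01-0--
  m20 ⊆ ---100,0-0-0-,01--00
  m21 ⊆ 0-0-0- [E]
  m24 ⊆ -11--0,-110--,01--00,01-0--
  m25 ⊆ -1-0-1,-110--,01-0--
  m27 ⊆ -1-0-1,-11-1-,-110--,0--011,01-0--
  m28 ⊆ ---100,--11-0,-11--0,01--00
  m30 ⊆ --11-0,-11--0,-11-1-
  m31 ⊆ -11-1- [E]
  m32 ⊆ -00-0-,10--0-
  m33 ⊆ --00-1,-00-0-,1--001,10--0-
  m35 ⊆ --00-1 [E]
  m36 ⊆ ---100,-0-1-0,-0-10-,-00-0-,10--0-
  m37 ⊆ -0-10-,-00-0-,10--0-
  m38 ⊆ -0-1-0 [E]
  m40 ⊆ 1-1--0,1-100-,10--0-
  m41 ⊆ 1--001,1-100-,10--0-
  m42 ⊆ 1-1--0 [E]
  m44 ⊆ ---100,--11-0,-0-1-0,-0-10-,1-1--0,10--0-,1011--
  m46 ⊆ --11-0,-0-1-0,1-1--0,1-111-,1011--
  m47 ⊆ 1-111-,1011--
  m49 ⊆ --00-1,-1-0-1,1--001
  m51 ⊆ --00-1,-1-0-1,11--11
  m52 ⊆ ---100 [E]
  m55 ⊆ 11--11 [E]
  m56 ⊆ -11--0,-110--,1-1--0,1-100-
  m57 ⊆ -1-0-1,-110--,1--001,1-100-
  m58 ⊆ -11--0,-11-1-,-110--,1-1--0
  m59 ⊆ -1-0-1,-11-1-,-110--,11--11
  m60 ⊆ ---100,--11-0,-11--0,1-1--0
  m62 ⊆ --11-0,-11--0,-11-1-,1-1--0,1-111-
  m63 ⊆ -11-1-,1-111-,11--11
E = {---100, --00-1, -0-1-0, -0-10-, -11-1-, 0--011, 0-0-0-, 01-0--, 1-1--0, 11--11}
Petrick residual → -00-0-, 1--001, 1-111-
Cover = de'f' + c'd'f + b'df' + b'de' + b'c'e' + bce + a'd'ef + a'c'e' + a'bd' + ad'e'f + acf' + acde + abef  |cover|=13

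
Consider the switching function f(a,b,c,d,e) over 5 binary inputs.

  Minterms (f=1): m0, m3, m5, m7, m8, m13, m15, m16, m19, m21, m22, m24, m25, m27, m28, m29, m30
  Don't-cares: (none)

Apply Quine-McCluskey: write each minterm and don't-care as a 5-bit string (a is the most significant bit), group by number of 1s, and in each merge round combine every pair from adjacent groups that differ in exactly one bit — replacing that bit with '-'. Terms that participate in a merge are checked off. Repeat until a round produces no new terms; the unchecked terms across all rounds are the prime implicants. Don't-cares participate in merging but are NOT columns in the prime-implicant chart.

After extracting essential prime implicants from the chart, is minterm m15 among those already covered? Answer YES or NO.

[col 0] 00000*, 00011*, 00101*, 00111*, 01000*, 01101*, 01111*, 10000*, 10011*, 10101*, 10110*, 11000*, 11001*, 11011*, 11100*, 11101*, 11110*
[col 1] -0000*, -0011, -0101*, -1000*, -1101*, 0-000*, 0-101*, 0-111*, 00-11, 001-1*, 011-1*, 1-000*, 1-011, 1-101*, 1-110, 11-00*, 11-01*, 110-1, 1100-*, 111-0, 1110-*
[col 2] --000, --101, 0-1-1, 11-0-
Prime implicants: --000, --101, -0011, 0-1-1, 00-11, 1-011, 1-110, 11-0-, 110-1, 111-0
PI chart (minterm → PIs covering it):
  0 | --000  (sole → essential)
  3 | -0011,00-11
  5 | --101,0-1-1
  7 | 0-1-1,00-11
  8 | --000  (sole → essential)
  13 | --101,0-1-1
  15 | 0-1-1  (sole → essential)
  16 | --000  (sole → essential)
  19 | -0011,1-011
  21 | --101  (sole → essential)
  22 | 1-110  (sole → essential)
  24 | --000,11-0-
  25 | 11-0-,110-1
  27 | 1-011,110-1
  28 | 11-0-,111-0
  29 | --101,11-0-
  30 | 1-110,111-0
Essential prime implicants: --000, --101, 0-1-1, 1-110

YES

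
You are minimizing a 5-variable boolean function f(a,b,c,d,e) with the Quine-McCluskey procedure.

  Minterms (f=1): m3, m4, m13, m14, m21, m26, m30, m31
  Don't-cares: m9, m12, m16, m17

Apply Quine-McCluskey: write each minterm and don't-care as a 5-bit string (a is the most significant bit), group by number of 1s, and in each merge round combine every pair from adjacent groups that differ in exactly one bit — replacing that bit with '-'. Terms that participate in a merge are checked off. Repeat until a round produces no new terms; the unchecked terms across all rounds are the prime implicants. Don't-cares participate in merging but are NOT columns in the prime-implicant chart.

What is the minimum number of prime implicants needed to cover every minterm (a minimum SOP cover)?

size-2^0 implicants → 00011  00100(✓)  01001(✓)  01100(✓)  01101(✓)  01110(✓)  10000(✓)  10001(✓)  10101(✓)  11010(✓)  11110(✓)  11111(✓)
size-2^1 implicants → -1110  0-100  01-01  011-0  0110-  10-01  1000-  11-10  1111-
Unchecked terms (primes): -1110, 0-100, 00011, 01-01, 011-0, 0110-, 10-01, 1000-, 11-10, 1111-
Minterm coverage:
  m3 ⊆ 00011 [E]
  m4 ⊆ 0-100 [E]
  m13 ⊆ 01-01,0110-
  m14 ⊆ -1110,011-0
  m21 ⊆ 10-01 [E]
  m26 ⊆ 11-10 [E]
  m30 ⊆ -1110,11-10,1111-
  m31 ⊆ 1111- [E]
E = {0-100, 00011, 10-01, 11-10, 1111-}
Petrick residual → -1110, 01-01
Cover = bcde' + a'cd'e' + a'b'c'de + a'bd'e + ab'd'e + abde' + abcd  |cover|=7

7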